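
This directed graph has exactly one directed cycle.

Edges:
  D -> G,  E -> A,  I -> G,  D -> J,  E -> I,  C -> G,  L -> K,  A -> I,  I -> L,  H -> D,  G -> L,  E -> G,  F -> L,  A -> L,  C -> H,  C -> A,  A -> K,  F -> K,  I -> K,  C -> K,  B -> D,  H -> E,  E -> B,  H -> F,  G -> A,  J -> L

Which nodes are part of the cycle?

DFS with gray/black marking from I:
I gray
  L gray
    K gray
    K black
  L black
  G gray
    A gray
      A→L: L black — skip
      A→I: I is gray → back edge
Back edge closes the cycle I → G → A → I; its vertices are {A, G, I}.

A, G, I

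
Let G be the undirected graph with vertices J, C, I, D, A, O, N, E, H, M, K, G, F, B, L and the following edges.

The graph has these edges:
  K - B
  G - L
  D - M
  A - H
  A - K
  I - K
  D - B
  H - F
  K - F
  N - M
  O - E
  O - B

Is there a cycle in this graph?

DFS, tracking each vertex's parent; an edge to a visited non-parent vertex closes a cycle.
Start from J:
visit J (parent –)
visit C (parent –)
visit I (parent –)
  visit K (parent I)
    visit A (parent K)
      visit H (parent A)
        visit F (parent H)
          F–K: K visited and ≠ parent → cycle
Cycle: K – A – H – F – K.

Yes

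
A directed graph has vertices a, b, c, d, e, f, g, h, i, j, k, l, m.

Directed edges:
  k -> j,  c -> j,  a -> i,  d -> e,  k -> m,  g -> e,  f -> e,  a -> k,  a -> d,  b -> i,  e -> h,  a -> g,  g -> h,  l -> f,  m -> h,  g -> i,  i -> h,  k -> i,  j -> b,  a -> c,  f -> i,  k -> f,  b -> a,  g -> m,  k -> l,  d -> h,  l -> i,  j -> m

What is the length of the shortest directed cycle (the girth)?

4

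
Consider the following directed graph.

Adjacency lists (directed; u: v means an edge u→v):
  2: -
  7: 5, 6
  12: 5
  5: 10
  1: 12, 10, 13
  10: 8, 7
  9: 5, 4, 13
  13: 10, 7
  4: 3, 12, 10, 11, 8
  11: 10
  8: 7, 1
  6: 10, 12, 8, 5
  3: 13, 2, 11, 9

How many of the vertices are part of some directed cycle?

A vertex is on a directed cycle iff it belongs to a strongly connected component of size ≥ 2 (or has a self-loop).
The vertices on cycles are {1, 3, 4, 5, 6, 7, 8, 9, 10, 12, 13} — 11 in total.

11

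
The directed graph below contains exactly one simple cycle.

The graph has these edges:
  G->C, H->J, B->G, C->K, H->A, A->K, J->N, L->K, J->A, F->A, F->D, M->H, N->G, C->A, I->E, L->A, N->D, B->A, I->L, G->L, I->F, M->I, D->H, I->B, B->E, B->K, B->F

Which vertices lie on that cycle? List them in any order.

DFS with gray/black marking from H:
H gray
  J gray
    N gray
      D gray
        D→H: H is gray → back edge
Back edge closes the cycle H → J → N → D → H; its vertices are {D, H, J, N}.

D, H, J, N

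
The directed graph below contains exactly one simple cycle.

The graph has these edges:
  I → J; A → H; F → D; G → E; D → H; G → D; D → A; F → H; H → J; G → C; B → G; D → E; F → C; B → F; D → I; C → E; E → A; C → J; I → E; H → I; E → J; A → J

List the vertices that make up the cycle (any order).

A, E, H, I

DFS with gray/black marking from H:
H gray
  I gray
    J gray
    J black
    E gray
      E→J: J black — skip
      A gray
        A→H: H is gray → back edge
Back edge closes the cycle H → I → E → A → H; its vertices are {A, E, H, I}.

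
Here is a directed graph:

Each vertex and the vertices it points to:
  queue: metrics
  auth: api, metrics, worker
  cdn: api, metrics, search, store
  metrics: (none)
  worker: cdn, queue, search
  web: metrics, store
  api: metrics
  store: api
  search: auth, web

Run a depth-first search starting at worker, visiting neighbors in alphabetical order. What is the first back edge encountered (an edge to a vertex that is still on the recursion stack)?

auth->worker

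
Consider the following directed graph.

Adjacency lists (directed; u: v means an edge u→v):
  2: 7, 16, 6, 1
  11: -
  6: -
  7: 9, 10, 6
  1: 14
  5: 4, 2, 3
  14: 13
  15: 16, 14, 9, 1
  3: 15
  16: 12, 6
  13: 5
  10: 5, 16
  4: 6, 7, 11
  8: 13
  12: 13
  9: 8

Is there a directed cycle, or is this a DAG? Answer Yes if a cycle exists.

Yes

DFS with white/gray/black marking, starting from 1:
1 gray
  14 gray
    13 gray
      5 gray
        4 gray
          6 gray
          6 black
          7 gray
            9 gray
              8 gray
                8→13: 13 is gray → back edge
Back edge found, so a cycle exists: 13 → 5 → 4 → 7 → 9 → 8 → 13.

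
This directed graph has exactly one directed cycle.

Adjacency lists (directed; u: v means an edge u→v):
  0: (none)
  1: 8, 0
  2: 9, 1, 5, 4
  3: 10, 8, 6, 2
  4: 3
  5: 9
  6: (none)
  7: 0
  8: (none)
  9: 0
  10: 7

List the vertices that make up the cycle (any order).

2, 3, 4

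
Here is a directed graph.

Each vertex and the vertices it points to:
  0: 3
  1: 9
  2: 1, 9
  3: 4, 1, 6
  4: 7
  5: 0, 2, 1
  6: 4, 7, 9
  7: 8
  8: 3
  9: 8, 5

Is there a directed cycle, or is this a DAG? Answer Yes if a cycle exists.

DFS with white/gray/black marking, starting from 1:
1 gray
  9 gray
    8 gray
      3 gray
        4 gray
          7 gray
            7→8: 8 is gray → back edge
Back edge found, so a cycle exists: 8 → 3 → 4 → 7 → 8.

Yes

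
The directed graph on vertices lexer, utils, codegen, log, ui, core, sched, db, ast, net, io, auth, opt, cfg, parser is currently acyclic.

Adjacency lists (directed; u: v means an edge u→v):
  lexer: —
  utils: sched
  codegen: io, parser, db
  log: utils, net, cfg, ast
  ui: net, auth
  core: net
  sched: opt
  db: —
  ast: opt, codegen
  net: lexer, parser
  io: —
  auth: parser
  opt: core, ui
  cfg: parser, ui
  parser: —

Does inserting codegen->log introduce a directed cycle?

Yes

Adding codegen→log creates a cycle iff log can already reach codegen.
Path from log: log → ast → codegen.
So log → … → codegen → log is a cycle.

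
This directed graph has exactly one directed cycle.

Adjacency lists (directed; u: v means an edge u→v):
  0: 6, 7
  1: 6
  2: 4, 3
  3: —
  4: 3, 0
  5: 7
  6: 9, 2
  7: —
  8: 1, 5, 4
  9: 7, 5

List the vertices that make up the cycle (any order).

0, 2, 4, 6

DFS with gray/black marking from 6:
6 gray
  9 gray
    7 gray
    7 black
    5 gray
      5→7: 7 black — skip
    5 black
  9 black
  2 gray
    4 gray
      3 gray
      3 black
      0 gray
        0→6: 6 is gray → back edge
Back edge closes the cycle 6 → 2 → 4 → 0 → 6; its vertices are {0, 2, 4, 6}.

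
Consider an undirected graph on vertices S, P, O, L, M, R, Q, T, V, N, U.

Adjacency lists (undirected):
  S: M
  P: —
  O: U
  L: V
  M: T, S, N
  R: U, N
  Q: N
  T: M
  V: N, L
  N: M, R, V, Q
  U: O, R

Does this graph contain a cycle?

DFS, tracking each vertex's parent; an edge to a visited non-parent vertex closes a cycle.
Start from U:
visit U (parent –)
  visit O (parent U)
    O–U: parent, skip
  visit R (parent U)
    R–U: parent, skip
    visit N (parent R)
      visit M (parent N)
        visit T (parent M)
          T–M: parent, skip
        visit S (parent M)
          S–M: parent, skip
        M–N: parent, skip
      N–R: parent, skip
      visit V (parent N)
        V–N: parent, skip
        visit L (parent V)
          L–V: parent, skip
      visit Q (parent N)
        Q–N: parent, skip
visit P (parent –)
No non-parent visited neighbor found — the graph is a forest.

No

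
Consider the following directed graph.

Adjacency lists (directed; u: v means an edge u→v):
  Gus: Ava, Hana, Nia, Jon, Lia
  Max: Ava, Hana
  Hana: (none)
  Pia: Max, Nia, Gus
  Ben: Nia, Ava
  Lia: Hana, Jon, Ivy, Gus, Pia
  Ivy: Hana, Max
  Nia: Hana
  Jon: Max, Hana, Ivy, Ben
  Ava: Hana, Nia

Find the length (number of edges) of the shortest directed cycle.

2

For each vertex v, BFS finds the shortest path from v back to v.
The shortest such closed walk is Lia → Gus → Lia, length 2.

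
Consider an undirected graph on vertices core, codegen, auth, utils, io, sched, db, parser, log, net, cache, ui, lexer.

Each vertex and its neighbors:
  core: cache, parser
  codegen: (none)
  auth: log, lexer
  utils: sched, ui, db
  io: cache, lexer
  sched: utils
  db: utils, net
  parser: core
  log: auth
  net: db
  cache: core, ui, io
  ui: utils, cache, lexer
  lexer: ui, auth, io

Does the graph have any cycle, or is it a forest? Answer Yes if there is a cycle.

Yes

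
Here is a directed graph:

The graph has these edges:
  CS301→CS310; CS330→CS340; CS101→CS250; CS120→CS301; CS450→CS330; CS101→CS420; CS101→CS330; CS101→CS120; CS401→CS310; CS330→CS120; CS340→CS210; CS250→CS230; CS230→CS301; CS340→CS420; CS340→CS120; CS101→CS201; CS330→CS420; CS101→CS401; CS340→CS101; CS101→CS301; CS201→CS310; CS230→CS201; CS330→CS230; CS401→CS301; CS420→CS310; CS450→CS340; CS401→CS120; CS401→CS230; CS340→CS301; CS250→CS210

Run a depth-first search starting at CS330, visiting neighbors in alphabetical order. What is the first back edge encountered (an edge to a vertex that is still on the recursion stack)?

DFS from CS330 (visiting neighbors in alphabetical order); mark gray on enter, black on exit:
CS330 gray
  CS120 gray
    CS301 gray
      CS310 gray
      CS310 black
    CS301 black
  CS120 black
  CS230 gray
    CS201 gray
      CS201→CS310: CS310 black — skip
    CS201 black
    CS230→CS301: CS301 black — skip
  CS230 black
  CS340 gray
    CS101 gray
      CS101→CS120: CS120 black — skip
      CS101→CS201: CS201 black — skip
      CS250 gray
        CS210 gray
        CS210 black
        CS250→CS230: CS230 black — skip
      CS250 black
      CS101→CS301: CS301 black — skip
      CS101→CS330: CS330 is gray → back edge
First back edge: CS101 → CS330.

CS101→CS330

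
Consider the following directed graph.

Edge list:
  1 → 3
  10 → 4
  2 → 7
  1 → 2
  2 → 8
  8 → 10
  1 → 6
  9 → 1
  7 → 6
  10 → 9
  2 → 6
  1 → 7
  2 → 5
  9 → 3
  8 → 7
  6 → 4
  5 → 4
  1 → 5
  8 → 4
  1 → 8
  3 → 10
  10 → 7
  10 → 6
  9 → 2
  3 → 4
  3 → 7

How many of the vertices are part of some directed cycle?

A vertex is on a directed cycle iff it belongs to a strongly connected component of size ≥ 2 (or has a self-loop).
The vertices on cycles are {1, 2, 3, 8, 9, 10} — 6 in total.

6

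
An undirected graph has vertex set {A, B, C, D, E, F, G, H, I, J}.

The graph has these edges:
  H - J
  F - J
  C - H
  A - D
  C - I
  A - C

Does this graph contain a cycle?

DFS, tracking each vertex's parent; an edge to a visited non-parent vertex closes a cycle.
Start from D:
visit D (parent –)
  visit A (parent D)
    A–D: parent, skip
    visit C (parent A)
      C–A: parent, skip
      visit H (parent C)
        visit J (parent H)
          visit F (parent J)
            F–J: parent, skip
          J–H: parent, skip
        H–C: parent, skip
      visit I (parent C)
        I–C: parent, skip
visit B (parent –)
visit E (parent –)
visit G (parent –)
No non-parent visited neighbor found — the graph is a forest.

No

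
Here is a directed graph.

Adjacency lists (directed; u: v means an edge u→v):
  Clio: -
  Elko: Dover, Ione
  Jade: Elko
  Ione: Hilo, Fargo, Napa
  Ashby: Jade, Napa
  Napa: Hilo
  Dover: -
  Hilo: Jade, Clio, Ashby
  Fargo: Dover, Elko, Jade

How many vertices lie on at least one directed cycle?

A vertex is on a directed cycle iff it belongs to a strongly connected component of size ≥ 2 (or has a self-loop).
The vertices on cycles are {Elko, Hilo, Ione, Jade, Napa, Ashby, Fargo} — 7 in total.

7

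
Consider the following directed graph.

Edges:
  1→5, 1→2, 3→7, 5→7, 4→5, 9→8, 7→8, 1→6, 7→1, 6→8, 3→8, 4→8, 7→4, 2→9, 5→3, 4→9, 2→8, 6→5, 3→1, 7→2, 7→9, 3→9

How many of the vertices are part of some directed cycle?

6

A vertex is on a directed cycle iff it belongs to a strongly connected component of size ≥ 2 (or has a self-loop).
The vertices on cycles are {1, 3, 4, 5, 6, 7} — 6 in total.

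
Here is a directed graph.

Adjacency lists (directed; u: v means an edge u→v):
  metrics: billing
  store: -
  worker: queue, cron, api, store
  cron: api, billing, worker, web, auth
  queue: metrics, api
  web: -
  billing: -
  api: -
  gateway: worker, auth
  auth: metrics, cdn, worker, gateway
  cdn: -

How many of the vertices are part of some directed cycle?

A vertex is on a directed cycle iff it belongs to a strongly connected component of size ≥ 2 (or has a self-loop).
The vertices on cycles are {auth, cron, worker, gateway} — 4 in total.

4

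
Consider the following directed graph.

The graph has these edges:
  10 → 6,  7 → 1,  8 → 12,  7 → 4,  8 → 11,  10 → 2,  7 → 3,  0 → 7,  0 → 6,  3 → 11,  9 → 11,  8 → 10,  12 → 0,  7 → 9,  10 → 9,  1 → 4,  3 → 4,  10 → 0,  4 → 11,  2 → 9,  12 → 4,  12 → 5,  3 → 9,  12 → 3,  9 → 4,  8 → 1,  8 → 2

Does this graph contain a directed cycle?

DFS with white/gray/black marking, starting from 6:
6 gray
6 black
0 gray
  0→6: 6 black — skip
  7 gray
    9 gray
      4 gray
        11 gray
        11 black
      4 black
      9→11: 11 black — skip
    9 black
    1 gray
      1→4: 4 black — skip
    1 black
    7→4: 4 black — skip
    3 gray
      3→4: 4 black — skip
      3→9: 9 black — skip
      3→11: 11 black — skip
    3 black
  7 black
0 black
2 gray
  2→9: 9 black — skip
2 black
5 gray
5 black
8 gray
  8→2: 2 black — skip
  10 gray
    10→6: 6 black — skip
    10→2: 2 black — skip
    10→9: 9 black — skip
    10→0: 0 black — skip
  10 black
  12 gray
    12→4: 4 black — skip
    12→5: 5 black — skip
    12→3: 3 black — skip
    12→0: 0 black — skip
  12 black
  8→11: 11 black — skip
  8→1: 1 black — skip
8 black
Every edge goes to a white or black vertex — no back edge, so the graph is acyclic.

No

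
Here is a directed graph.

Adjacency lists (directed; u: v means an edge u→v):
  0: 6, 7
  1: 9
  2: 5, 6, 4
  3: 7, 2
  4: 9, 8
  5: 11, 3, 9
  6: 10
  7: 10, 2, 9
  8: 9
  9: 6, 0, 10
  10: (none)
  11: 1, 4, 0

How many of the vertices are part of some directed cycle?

10

A vertex is on a directed cycle iff it belongs to a strongly connected component of size ≥ 2 (or has a self-loop).
The vertices on cycles are {0, 1, 2, 3, 4, 5, 7, 8, 9, 11} — 10 in total.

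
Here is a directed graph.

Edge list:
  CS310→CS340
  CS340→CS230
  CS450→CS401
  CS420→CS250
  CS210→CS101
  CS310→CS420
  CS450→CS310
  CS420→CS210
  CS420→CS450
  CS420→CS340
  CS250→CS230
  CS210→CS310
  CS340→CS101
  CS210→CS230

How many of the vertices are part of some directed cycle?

4

A vertex is on a directed cycle iff it belongs to a strongly connected component of size ≥ 2 (or has a self-loop).
The vertices on cycles are {CS210, CS310, CS420, CS450} — 4 in total.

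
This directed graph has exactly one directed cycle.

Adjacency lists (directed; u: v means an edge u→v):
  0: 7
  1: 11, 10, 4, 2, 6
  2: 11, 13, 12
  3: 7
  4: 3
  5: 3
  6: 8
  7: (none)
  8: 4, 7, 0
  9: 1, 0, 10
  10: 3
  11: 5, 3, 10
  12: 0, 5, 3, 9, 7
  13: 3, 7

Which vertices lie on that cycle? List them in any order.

DFS with gray/black marking from 1:
1 gray
  11 gray
    5 gray
      3 gray
        7 gray
        7 black
      3 black
    5 black
    11→3: 3 black — skip
    10 gray
      10→3: 3 black — skip
    10 black
  11 black
  1→10: 10 black — skip
  4 gray
    4→3: 3 black — skip
  4 black
  2 gray
    2→11: 11 black — skip
    13 gray
      13→3: 3 black — skip
      13→7: 7 black — skip
    13 black
    12 gray
      0 gray
        0→7: 7 black — skip
      0 black
      12→5: 5 black — skip
      12→3: 3 black — skip
      9 gray
        9→1: 1 is gray → back edge
Back edge closes the cycle 1 → 2 → 12 → 9 → 1; its vertices are {1, 2, 9, 12}.

1, 2, 9, 12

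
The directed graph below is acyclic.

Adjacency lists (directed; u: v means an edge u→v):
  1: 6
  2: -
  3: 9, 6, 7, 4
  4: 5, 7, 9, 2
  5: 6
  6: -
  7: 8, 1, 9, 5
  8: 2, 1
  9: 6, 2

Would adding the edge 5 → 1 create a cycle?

No

Adding 5→1 creates a cycle iff 1 can already reach 5.
Explore from 1: no path reaches 5. The graph stays acyclic.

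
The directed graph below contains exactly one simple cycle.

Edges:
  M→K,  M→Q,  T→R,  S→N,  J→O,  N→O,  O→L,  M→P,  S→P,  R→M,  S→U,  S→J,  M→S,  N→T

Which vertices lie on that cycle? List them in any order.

M, N, R, S, T

DFS with gray/black marking from M:
M gray
  Q gray
  Q black
  P gray
  P black
  S gray
    U gray
    U black
    S→P: P black — skip
    N gray
      O gray
        L gray
        L black
      O black
      T gray
        R gray
          R→M: M is gray → back edge
Back edge closes the cycle M → S → N → T → R → M; its vertices are {M, N, R, S, T}.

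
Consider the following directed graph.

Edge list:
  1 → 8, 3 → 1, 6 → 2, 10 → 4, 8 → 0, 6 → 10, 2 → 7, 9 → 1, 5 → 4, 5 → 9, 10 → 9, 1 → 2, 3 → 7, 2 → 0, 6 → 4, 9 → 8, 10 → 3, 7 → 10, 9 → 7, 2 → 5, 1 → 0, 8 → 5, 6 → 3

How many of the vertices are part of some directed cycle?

8

A vertex is on a directed cycle iff it belongs to a strongly connected component of size ≥ 2 (or has a self-loop).
The vertices on cycles are {1, 2, 3, 5, 7, 8, 9, 10} — 8 in total.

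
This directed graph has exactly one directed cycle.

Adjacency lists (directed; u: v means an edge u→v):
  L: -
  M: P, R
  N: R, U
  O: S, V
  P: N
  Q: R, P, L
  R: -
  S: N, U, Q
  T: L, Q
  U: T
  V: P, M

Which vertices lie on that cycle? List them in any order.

DFS with gray/black marking from U:
U gray
  T gray
    L gray
    L black
    Q gray
      R gray
      R black
      P gray
        N gray
          N→R: R black — skip
          N→U: U is gray → back edge
Back edge closes the cycle U → T → Q → P → N → U; its vertices are {N, P, Q, T, U}.

N, P, Q, T, U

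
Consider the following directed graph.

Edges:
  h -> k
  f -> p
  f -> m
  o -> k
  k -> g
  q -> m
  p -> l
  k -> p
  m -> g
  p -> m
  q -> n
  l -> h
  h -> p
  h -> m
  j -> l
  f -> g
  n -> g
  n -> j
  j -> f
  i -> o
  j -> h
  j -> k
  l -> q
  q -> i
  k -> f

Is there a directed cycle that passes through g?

No

g lies on a cycle iff there is a path from g back to itself.
Exploring from g, it never reaches itself; equivalently, its strongly connected component is a singleton.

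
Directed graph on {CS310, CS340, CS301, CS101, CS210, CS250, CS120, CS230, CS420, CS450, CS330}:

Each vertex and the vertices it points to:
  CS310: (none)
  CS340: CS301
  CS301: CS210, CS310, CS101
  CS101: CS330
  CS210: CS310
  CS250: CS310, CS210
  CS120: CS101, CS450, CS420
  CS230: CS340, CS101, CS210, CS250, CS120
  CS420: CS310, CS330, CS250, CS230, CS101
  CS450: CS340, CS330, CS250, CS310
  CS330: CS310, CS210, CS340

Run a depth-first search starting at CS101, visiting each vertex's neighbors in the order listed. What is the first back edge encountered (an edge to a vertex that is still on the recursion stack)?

DFS from CS101 (visiting each vertex's neighbors in the order listed); mark gray on enter, black on exit:
CS101 gray
  CS330 gray
    CS310 gray
    CS310 black
    CS210 gray
      CS210→CS310: CS310 black — skip
    CS210 black
    CS340 gray
      CS301 gray
        CS301→CS210: CS210 black — skip
        CS301→CS310: CS310 black — skip
        CS301→CS101: CS101 is gray → back edge
First back edge: CS301 → CS101.

CS301→CS101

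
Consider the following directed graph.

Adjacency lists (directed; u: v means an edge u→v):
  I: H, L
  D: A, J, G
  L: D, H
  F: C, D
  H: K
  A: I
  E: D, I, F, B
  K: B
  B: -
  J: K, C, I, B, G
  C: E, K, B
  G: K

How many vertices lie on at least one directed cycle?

8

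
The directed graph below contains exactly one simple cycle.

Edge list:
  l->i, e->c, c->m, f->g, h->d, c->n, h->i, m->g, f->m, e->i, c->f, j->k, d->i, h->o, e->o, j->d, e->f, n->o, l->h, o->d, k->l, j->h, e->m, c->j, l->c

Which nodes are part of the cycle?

c, j, k, l

DFS with gray/black marking from c:
c gray
  j gray
    k gray
      l gray
        l→c: c is gray → back edge
Back edge closes the cycle c → j → k → l → c; its vertices are {c, j, k, l}.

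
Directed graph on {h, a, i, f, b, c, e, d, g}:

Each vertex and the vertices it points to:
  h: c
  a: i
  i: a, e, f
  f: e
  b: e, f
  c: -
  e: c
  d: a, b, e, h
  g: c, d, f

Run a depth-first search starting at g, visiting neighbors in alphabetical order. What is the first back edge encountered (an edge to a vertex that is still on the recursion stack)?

i→a

DFS from g (visiting neighbors in alphabetical order); mark gray on enter, black on exit:
g gray
  c gray
  c black
  d gray
    a gray
      i gray
        i→a: a is gray → back edge
First back edge: i → a.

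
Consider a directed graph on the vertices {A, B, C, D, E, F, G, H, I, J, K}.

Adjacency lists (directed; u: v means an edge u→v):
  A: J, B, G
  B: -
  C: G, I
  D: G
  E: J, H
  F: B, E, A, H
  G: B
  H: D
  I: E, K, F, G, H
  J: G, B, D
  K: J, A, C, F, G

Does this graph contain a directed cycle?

Yes

DFS with white/gray/black marking, starting from H:
H gray
  D gray
    G gray
      B gray
      B black
    G black
  D black
H black
A gray
  J gray
    J→G: G black — skip
    J→B: B black — skip
    J→D: D black — skip
  J black
  A→B: B black — skip
  A→G: G black — skip
A black
C gray
  C→G: G black — skip
  I gray
    E gray
      E→J: J black — skip
      E→H: H black — skip
    E black
    K gray
      K→J: J black — skip
      K→A: A black — skip
      K→C: C is gray → back edge
Back edge found, so a cycle exists: C → I → K → C.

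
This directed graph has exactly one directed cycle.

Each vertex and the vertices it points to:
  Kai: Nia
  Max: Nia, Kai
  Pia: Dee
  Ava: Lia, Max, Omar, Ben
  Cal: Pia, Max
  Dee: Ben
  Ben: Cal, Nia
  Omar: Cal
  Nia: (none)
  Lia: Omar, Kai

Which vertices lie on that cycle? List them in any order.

Ben, Cal, Dee, Pia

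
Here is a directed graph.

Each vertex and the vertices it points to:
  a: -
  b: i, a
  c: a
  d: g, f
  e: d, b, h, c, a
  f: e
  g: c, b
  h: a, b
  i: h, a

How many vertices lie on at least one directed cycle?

6

A vertex is on a directed cycle iff it belongs to a strongly connected component of size ≥ 2 (or has a self-loop).
The vertices on cycles are {b, d, e, f, h, i} — 6 in total.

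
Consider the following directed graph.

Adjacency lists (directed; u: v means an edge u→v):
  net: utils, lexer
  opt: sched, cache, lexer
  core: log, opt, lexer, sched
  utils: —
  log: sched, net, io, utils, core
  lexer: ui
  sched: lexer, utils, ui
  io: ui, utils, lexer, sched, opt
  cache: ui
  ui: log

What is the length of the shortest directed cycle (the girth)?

For each vertex v, BFS finds the shortest path from v back to v.
The shortest such closed walk is log → core → log, length 2.

2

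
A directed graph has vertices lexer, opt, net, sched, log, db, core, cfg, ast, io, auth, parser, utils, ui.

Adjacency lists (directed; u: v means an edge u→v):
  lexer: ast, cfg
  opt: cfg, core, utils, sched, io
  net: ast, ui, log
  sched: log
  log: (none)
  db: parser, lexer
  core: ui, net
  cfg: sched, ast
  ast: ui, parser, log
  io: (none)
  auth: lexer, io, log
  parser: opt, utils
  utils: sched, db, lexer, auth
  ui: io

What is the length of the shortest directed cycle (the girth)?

3

For each vertex v, BFS finds the shortest path from v back to v.
The shortest such closed walk is utils → db → parser → utils, length 3.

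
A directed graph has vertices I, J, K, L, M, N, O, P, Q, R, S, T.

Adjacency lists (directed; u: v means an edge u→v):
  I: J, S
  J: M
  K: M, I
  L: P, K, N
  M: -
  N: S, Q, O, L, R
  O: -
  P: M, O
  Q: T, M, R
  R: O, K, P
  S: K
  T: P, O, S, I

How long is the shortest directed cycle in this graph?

For each vertex v, BFS finds the shortest path from v back to v.
The shortest such closed walk is N → L → N, length 2.

2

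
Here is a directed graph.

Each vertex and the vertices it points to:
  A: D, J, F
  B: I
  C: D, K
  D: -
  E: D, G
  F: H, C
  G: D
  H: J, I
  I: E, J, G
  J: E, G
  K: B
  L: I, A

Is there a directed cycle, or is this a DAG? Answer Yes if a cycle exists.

DFS with white/gray/black marking, starting from E:
E gray
  D gray
  D black
  G gray
    G→D: D black — skip
  G black
E black
A gray
  A→D: D black — skip
  J gray
    J→E: E black — skip
    J→G: G black — skip
  J black
  F gray
    H gray
      H→J: J black — skip
      I gray
        I→E: E black — skip
        I→J: J black — skip
        I→G: G black — skip
      I black
    H black
    C gray
      C→D: D black — skip
      K gray
        B gray
          B→I: I black — skip
        B black
      K black
    C black
  F black
A black
L gray
  L→I: I black — skip
  L→A: A black — skip
L black
Every edge goes to a white or black vertex — no back edge, so the graph is acyclic.

No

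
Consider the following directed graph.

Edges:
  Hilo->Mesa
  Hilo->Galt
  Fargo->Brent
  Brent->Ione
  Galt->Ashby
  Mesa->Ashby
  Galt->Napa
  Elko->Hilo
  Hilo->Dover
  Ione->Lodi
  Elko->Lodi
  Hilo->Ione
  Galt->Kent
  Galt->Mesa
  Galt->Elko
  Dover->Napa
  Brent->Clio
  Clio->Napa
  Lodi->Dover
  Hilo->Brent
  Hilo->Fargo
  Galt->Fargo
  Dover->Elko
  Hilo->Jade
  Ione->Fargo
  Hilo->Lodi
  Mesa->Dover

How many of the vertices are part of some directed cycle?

9

A vertex is on a directed cycle iff it belongs to a strongly connected component of size ≥ 2 (or has a self-loop).
The vertices on cycles are {Elko, Galt, Hilo, Ione, Lodi, Mesa, Brent, Dover, Fargo} — 9 in total.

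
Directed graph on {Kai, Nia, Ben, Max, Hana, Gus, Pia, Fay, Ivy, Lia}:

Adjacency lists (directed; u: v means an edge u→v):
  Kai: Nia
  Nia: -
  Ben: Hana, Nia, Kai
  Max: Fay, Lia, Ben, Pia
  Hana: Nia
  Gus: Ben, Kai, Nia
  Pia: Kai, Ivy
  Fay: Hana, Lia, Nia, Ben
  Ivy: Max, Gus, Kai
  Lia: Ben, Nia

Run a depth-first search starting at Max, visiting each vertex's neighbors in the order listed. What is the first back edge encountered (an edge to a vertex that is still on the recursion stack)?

DFS from Max (visiting each vertex's neighbors in the order listed); mark gray on enter, black on exit:
Max gray
  Fay gray
    Hana gray
      Nia gray
      Nia black
    Hana black
    Lia gray
      Ben gray
        Ben→Hana: Hana black — skip
        Ben→Nia: Nia black — skip
        Kai gray
          Kai→Nia: Nia black — skip
        Kai black
      Ben black
      Lia→Nia: Nia black — skip
    Lia black
    Fay→Nia: Nia black — skip
    Fay→Ben: Ben black — skip
  Fay black
  Max→Lia: Lia black — skip
  Max→Ben: Ben black — skip
  Pia gray
    Pia→Kai: Kai black — skip
    Ivy gray
      Ivy→Max: Max is gray → back edge
First back edge: Ivy → Max.

Ivy→Max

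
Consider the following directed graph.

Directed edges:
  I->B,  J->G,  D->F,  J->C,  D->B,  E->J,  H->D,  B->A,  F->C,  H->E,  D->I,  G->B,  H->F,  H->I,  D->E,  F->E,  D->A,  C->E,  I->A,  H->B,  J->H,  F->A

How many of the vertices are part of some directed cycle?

A vertex is on a directed cycle iff it belongs to a strongly connected component of size ≥ 2 (or has a self-loop).
The vertices on cycles are {C, D, E, F, H, J} — 6 in total.

6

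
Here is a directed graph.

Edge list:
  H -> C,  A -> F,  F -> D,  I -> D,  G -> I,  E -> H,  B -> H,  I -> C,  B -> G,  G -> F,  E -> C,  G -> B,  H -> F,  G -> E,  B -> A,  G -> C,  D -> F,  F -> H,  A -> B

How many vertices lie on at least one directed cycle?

A vertex is on a directed cycle iff it belongs to a strongly connected component of size ≥ 2 (or has a self-loop).
The vertices on cycles are {A, B, D, F, G, H} — 6 in total.

6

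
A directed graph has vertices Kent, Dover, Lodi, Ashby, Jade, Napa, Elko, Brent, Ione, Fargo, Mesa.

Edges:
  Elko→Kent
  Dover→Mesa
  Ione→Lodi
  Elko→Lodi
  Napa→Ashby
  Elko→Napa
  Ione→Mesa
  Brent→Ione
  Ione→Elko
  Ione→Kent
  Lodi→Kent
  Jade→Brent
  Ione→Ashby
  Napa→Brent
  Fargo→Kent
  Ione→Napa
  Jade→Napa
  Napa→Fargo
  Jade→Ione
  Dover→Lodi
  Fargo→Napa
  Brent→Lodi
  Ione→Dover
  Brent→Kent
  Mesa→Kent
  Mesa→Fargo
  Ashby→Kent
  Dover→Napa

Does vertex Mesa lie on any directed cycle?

Mesa is on a cycle iff Mesa can reach itself via ≥1 edge.
Mesa → Fargo → Napa → Brent → Ione → Mesa — yes.

Yes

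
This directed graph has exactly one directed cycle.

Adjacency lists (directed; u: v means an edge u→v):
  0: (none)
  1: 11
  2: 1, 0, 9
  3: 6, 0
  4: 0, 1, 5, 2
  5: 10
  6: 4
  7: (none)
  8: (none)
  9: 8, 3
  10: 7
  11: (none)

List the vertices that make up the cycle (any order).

DFS with gray/black marking from 4:
4 gray
  0 gray
  0 black
  1 gray
    11 gray
    11 black
  1 black
  5 gray
    10 gray
      7 gray
      7 black
    10 black
  5 black
  2 gray
    2→1: 1 black — skip
    2→0: 0 black — skip
    9 gray
      8 gray
      8 black
      3 gray
        6 gray
          6→4: 4 is gray → back edge
Back edge closes the cycle 4 → 2 → 9 → 3 → 6 → 4; its vertices are {2, 3, 4, 6, 9}.

2, 3, 4, 6, 9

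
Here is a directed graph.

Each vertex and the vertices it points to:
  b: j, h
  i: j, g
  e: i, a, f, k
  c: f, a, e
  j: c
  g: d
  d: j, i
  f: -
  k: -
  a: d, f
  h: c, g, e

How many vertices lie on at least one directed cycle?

7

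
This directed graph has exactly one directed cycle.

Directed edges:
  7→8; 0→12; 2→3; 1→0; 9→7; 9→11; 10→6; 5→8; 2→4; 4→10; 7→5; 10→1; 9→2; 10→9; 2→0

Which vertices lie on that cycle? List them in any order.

2, 4, 9, 10

DFS with gray/black marking from 9:
9 gray
  7 gray
    8 gray
    8 black
    5 gray
      5→8: 8 black — skip
    5 black
  7 black
  2 gray
    0 gray
      12 gray
      12 black
    0 black
    4 gray
      10 gray
        6 gray
        6 black
        10→9: 9 is gray → back edge
Back edge closes the cycle 9 → 2 → 4 → 10 → 9; its vertices are {2, 4, 9, 10}.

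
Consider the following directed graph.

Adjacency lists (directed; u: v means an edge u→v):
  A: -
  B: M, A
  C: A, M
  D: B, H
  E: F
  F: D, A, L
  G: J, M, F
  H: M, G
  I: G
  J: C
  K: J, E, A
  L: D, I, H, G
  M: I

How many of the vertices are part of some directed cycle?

10

A vertex is on a directed cycle iff it belongs to a strongly connected component of size ≥ 2 (or has a self-loop).
The vertices on cycles are {B, C, D, F, G, H, I, J, L, M} — 10 in total.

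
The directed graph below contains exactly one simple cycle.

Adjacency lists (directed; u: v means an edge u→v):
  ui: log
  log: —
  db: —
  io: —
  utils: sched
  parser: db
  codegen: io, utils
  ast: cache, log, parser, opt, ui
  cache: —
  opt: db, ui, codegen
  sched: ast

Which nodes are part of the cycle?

ast, opt, sched, utils, codegen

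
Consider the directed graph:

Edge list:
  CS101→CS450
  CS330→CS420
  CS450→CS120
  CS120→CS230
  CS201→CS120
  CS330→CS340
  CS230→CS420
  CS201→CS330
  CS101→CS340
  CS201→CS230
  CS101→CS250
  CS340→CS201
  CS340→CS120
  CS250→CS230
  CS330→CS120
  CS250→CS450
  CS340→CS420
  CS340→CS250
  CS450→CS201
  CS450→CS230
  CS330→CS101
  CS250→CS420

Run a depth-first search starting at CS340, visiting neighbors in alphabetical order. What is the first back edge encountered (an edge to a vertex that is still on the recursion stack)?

DFS from CS340 (visiting neighbors in alphabetical order); mark gray on enter, black on exit:
CS340 gray
  CS120 gray
    CS230 gray
      CS420 gray
      CS420 black
    CS230 black
  CS120 black
  CS201 gray
    CS201→CS120: CS120 black — skip
    CS201→CS230: CS230 black — skip
    CS330 gray
      CS101 gray
        CS250 gray
          CS250→CS230: CS230 black — skip
          CS250→CS420: CS420 black — skip
          CS450 gray
            CS450→CS120: CS120 black — skip
            CS450→CS201: CS201 is gray → back edge
First back edge: CS450 → CS201.

CS450->CS201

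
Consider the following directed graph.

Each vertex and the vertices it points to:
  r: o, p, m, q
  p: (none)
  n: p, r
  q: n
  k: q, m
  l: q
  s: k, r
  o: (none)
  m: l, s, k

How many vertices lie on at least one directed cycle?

A vertex is on a directed cycle iff it belongs to a strongly connected component of size ≥ 2 (or has a self-loop).
The vertices on cycles are {k, l, m, n, q, r, s} — 7 in total.

7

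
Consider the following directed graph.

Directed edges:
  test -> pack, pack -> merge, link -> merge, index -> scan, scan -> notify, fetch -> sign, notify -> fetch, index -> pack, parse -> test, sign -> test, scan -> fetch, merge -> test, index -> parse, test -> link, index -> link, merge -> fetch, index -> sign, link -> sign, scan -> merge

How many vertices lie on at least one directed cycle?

6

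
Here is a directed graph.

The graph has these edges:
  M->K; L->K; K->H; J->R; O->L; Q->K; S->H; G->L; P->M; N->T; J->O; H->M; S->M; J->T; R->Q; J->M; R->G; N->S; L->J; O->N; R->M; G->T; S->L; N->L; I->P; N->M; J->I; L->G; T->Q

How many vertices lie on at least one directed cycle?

A vertex is on a directed cycle iff it belongs to a strongly connected component of size ≥ 2 (or has a self-loop).
The vertices on cycles are {G, H, J, K, L, M, N, O, R, S} — 10 in total.

10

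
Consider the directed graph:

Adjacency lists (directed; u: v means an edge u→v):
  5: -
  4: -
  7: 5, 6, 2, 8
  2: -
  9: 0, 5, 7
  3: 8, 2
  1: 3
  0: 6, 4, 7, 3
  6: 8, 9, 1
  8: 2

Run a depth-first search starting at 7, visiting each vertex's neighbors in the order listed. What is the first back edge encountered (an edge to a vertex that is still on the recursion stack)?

DFS from 7 (visiting each vertex's neighbors in the order listed); mark gray on enter, black on exit:
7 gray
  5 gray
  5 black
  6 gray
    8 gray
      2 gray
      2 black
    8 black
    9 gray
      0 gray
        0→6: 6 is gray → back edge
First back edge: 0 → 6.

0→6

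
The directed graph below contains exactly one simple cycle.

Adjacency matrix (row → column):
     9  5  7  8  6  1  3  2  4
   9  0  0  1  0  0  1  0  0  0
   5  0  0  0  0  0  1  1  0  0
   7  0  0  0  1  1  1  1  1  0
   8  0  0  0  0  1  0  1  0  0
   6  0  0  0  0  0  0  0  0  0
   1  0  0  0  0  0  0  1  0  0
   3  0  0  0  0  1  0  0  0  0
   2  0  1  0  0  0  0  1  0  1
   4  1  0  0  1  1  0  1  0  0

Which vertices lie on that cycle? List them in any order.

2, 4, 7, 9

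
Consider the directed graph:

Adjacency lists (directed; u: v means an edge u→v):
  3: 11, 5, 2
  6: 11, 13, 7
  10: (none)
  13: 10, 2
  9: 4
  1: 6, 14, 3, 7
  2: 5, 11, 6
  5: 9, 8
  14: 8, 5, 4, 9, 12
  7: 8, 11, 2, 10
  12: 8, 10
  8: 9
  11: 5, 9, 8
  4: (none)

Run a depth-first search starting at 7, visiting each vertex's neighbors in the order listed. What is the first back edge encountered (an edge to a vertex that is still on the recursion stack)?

13->2

DFS from 7 (visiting each vertex's neighbors in the order listed); mark gray on enter, black on exit:
7 gray
  8 gray
    9 gray
      4 gray
      4 black
    9 black
  8 black
  11 gray
    5 gray
      5→9: 9 black — skip
      5→8: 8 black — skip
    5 black
    11→9: 9 black — skip
    11→8: 8 black — skip
  11 black
  2 gray
    2→5: 5 black — skip
    2→11: 11 black — skip
    6 gray
      6→11: 11 black — skip
      13 gray
        10 gray
        10 black
        13→2: 2 is gray → back edge
First back edge: 13 → 2.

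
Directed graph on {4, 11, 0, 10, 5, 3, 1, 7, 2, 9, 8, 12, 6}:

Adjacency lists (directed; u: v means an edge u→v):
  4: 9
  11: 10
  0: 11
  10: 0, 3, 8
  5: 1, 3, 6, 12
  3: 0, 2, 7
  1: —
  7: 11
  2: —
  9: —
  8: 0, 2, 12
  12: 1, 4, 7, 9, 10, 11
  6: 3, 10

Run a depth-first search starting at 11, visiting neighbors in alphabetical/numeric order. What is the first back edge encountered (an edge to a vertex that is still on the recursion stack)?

0->11

DFS from 11 (visiting neighbors in alphabetical/numeric order); mark gray on enter, black on exit:
11 gray
  10 gray
    0 gray
      0→11: 11 is gray → back edge
First back edge: 0 → 11.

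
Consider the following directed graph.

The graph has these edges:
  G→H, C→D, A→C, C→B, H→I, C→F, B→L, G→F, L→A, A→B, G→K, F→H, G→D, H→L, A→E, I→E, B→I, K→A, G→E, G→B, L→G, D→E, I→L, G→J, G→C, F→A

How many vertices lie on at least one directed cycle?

A vertex is on a directed cycle iff it belongs to a strongly connected component of size ≥ 2 (or has a self-loop).
The vertices on cycles are {A, B, C, F, G, H, I, K, L} — 9 in total.

9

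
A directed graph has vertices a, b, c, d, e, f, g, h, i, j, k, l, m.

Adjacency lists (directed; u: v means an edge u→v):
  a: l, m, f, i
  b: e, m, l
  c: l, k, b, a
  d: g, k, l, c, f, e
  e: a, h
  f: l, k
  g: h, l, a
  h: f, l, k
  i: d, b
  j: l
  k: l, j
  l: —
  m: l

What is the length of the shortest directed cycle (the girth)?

4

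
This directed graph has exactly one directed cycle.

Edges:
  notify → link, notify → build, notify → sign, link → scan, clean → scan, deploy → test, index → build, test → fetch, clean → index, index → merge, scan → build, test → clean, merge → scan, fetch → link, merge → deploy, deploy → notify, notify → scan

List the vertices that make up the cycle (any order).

DFS with gray/black marking from deploy:
deploy gray
  notify gray
    link gray
      scan gray
        build gray
        build black
      scan black
    link black
    sign gray
    sign black
    notify→build: build black — skip
    notify→scan: scan black — skip
  notify black
  test gray
    fetch gray
      fetch→link: link black — skip
    fetch black
    clean gray
      clean→scan: scan black — skip
      index gray
        index→build: build black — skip
        merge gray
          merge→scan: scan black — skip
          merge→deploy: deploy is gray → back edge
Back edge closes the cycle deploy → test → clean → index → merge → deploy; its vertices are {test, clean, index, merge, deploy}.

test, clean, index, merge, deploy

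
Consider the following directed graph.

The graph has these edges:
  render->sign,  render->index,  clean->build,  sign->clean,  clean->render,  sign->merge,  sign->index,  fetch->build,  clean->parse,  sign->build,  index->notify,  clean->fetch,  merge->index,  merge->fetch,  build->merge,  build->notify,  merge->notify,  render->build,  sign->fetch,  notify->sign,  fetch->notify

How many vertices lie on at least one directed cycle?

A vertex is on a directed cycle iff it belongs to a strongly connected component of size ≥ 2 (or has a self-loop).
The vertices on cycles are {sign, build, clean, fetch, index, merge, notify, render} — 8 in total.

8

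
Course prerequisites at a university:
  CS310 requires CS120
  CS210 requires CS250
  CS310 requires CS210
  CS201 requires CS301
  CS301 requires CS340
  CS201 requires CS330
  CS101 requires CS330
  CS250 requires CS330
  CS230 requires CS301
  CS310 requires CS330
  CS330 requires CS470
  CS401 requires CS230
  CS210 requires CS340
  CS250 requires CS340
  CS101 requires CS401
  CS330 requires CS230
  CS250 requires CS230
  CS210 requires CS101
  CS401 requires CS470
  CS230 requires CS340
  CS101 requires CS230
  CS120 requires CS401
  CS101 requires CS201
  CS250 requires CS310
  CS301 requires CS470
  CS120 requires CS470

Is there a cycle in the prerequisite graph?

DFS with white/gray/black marking, starting from CS230:
CS230 gray
  CS340 gray
  CS340 black
  CS301 gray
    CS301→CS340: CS340 black — skip
    CS470 gray
    CS470 black
  CS301 black
CS230 black
CS310 gray
  CS330 gray
    CS330→CS230: CS230 black — skip
    CS330→CS470: CS470 black — skip
  CS330 black
  CS210 gray
    CS101 gray
      CS101→CS230: CS230 black — skip
      CS101→CS330: CS330 black — skip
      CS401 gray
        CS401→CS230: CS230 black — skip
        CS401→CS470: CS470 black — skip
      CS401 black
      CS201 gray
        CS201→CS330: CS330 black — skip
        CS201→CS301: CS301 black — skip
      CS201 black
    CS101 black
    CS250 gray
      CS250→CS230: CS230 black — skip
      CS250→CS340: CS340 black — skip
      CS250→CS330: CS330 black — skip
      CS250→CS310: CS310 is gray → back edge
Back edge found, so a cycle exists: CS310 → CS210 → CS250 → CS310.

Yes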